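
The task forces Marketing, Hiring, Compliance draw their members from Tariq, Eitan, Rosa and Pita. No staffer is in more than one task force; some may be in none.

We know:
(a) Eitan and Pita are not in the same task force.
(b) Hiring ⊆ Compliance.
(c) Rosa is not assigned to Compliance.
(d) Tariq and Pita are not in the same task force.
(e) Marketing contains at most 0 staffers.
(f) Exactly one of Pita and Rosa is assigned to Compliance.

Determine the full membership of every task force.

From (c): Rosa ∉ Compliance.
(b) contrapositive: Rosa ∉ Hiring.
(e): Marketing already has 0, so the rest are out.
(f) (exactly one): Pita ∈ Compliance.
(a): Eitan ∉ Compliance.
(b) contrapositive: Eitan ∉ Hiring.
(d): Tariq ∉ Compliance.
(b) contrapositive: Tariq ∉ Hiring.

Marketing = {}; Hiring = {}; Compliance = {Pita}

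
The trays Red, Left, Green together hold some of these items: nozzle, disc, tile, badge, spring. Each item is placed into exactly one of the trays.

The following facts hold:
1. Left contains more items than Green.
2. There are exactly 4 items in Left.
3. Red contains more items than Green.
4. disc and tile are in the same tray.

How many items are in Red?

1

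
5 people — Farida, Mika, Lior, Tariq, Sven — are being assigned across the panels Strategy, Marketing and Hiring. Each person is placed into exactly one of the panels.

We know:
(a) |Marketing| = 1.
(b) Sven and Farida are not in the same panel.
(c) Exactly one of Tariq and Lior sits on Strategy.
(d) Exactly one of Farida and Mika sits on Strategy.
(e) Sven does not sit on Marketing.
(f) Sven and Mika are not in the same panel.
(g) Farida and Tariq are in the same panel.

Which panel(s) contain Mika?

Mika: Marketing

From (e): Sven ∉ Marketing.
Suppose Mika ∈ Strategy: no assignment then satisfies all the clues, so Mika ∉ Strategy.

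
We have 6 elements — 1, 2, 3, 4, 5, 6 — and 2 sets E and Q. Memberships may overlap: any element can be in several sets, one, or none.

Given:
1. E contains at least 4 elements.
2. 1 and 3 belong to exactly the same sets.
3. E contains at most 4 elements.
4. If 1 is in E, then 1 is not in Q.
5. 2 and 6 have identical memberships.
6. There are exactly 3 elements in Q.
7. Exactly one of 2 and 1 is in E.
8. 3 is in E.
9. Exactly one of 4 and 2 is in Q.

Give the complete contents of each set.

E = {1, 3, 4, 5}; Q = {2, 5, 6}

From (8): 3 ∈ E.
(2): 1 matches 3: 1 ∈ E.
(4): 1 ∉ Q.
(7) (exactly one): 2 ∉ E.
(2): 3 matches 1: 3 ∉ Q.
(5): 6 matches 2: 6 ∉ E.
(1): only 4 candidates remain for E, so all are in.
Suppose 2 ∉ Q: no assignment then satisfies all the clues, so 2 ∈ Q.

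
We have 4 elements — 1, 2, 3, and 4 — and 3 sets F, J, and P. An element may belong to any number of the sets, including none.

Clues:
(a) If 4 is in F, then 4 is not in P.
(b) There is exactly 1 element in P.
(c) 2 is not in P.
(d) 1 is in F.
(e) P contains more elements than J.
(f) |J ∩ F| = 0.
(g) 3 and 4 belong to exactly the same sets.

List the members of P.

P = {1}

From (c): 2 ∉ P.
From (d): 1 ∈ F.
Suppose 1 ∉ P: no assignment then satisfies all the clues, so 1 ∈ P.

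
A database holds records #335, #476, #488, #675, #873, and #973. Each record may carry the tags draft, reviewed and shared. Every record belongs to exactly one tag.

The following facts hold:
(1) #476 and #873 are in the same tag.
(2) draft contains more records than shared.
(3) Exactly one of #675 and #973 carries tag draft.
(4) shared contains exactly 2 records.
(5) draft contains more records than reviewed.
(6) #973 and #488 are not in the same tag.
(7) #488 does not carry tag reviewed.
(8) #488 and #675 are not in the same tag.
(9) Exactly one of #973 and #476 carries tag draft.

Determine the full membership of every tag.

From (7): #488 ∉ reviewed.
Suppose #335 ∈ draft: no assignment then satisfies all the clues, so #335 ∉ draft.

draft = {#476, #675, #873}; reviewed = {#973}; shared = {#335, #488}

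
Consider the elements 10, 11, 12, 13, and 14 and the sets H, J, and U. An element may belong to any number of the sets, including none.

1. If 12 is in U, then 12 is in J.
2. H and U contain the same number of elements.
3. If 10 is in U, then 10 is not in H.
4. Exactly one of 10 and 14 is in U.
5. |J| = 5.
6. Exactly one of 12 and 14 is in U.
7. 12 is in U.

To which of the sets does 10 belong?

From (7): 12 ∈ U.
(1): 12 ∈ J.
(5): only 5 candidates remain for J, so all are in.
(6) (exactly one): 14 ∉ U.
(4) (exactly one): 10 ∈ U.
(3): 10 ∉ H.

10: J, U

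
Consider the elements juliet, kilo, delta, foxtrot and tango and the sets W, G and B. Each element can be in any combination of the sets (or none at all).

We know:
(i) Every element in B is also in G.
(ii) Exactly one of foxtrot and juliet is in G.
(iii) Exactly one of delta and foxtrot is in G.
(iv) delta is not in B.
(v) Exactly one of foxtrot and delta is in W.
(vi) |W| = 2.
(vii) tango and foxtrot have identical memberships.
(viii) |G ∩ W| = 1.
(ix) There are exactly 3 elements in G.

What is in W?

W = {delta, kilo}

From (iv): delta ∉ B.
Suppose juliet ∈ W: no assignment then satisfies all the clues, so juliet ∉ W.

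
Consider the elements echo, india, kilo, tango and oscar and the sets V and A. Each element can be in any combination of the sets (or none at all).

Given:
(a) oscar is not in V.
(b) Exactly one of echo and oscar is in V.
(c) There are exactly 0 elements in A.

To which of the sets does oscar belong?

From (a): oscar ∉ V.
(b) (exactly one): echo ∈ V.
(c): A already has 0, so the rest are out.

oscar: none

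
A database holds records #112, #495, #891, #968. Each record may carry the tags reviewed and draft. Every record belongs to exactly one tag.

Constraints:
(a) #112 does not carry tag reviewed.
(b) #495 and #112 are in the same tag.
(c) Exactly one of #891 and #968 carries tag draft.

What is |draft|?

3

From (a): #112 ∉ reviewed.
(b): #495 matches #112: #495 ∉ reviewed.
Only one tag left: #112 ∈ draft.
Only one tag left: #495 ∈ draft.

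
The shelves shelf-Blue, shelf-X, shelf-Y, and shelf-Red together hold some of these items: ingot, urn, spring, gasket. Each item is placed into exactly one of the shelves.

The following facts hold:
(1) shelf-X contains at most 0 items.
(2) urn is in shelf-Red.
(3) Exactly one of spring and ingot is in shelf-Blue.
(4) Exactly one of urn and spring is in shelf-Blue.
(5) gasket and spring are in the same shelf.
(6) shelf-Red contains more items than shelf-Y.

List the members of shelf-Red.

From (2): urn ∈ shelf-Red.
(1): shelf-X already has 0, so the rest are out.
(4) (exactly one): spring ∈ shelf-Blue.
(5): gasket matches spring: gasket ∈ shelf-Blue.
(3) (exactly one): ingot ∉ shelf-Blue.
Suppose ingot ∉ shelf-Red: no assignment then satisfies all the clues, so ingot ∈ shelf-Red.

shelf-Red = {ingot, urn}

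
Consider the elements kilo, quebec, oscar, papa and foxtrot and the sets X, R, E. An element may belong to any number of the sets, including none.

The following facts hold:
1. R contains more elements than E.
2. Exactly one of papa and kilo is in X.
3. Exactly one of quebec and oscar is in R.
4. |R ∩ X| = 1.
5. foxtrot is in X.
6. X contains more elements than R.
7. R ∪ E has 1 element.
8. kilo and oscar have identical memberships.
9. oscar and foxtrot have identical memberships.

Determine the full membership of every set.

X = {foxtrot, kilo, oscar, quebec}; R = {quebec}; E = {}

From (5): foxtrot ∈ X.
(9): oscar matches foxtrot: oscar ∈ X.
(8): kilo matches oscar: kilo ∈ X.
(2) (exactly one): papa ∉ X.
Suppose kilo ∈ R: no assignment then satisfies all the clues, so kilo ∉ R.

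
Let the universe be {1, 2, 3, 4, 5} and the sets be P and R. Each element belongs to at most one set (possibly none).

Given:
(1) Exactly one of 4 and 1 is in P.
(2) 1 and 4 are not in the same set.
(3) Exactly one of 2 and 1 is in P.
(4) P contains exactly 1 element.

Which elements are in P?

P = {1}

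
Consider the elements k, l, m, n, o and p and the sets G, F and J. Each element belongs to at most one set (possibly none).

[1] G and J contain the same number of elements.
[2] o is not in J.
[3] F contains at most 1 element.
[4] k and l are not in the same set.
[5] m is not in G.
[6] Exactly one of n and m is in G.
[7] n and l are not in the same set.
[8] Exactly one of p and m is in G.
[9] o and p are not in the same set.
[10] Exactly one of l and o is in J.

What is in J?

From (2): o ∉ J.
From (5): m ∉ G.
(6) (exactly one): n ∈ G.
(7): l ∉ G.
(8) (exactly one): p ∈ G.
(9): o ∉ G.
(10) (exactly one): l ∈ J.
(4): k ∉ J.
Suppose m ∉ J: no assignment then satisfies all the clues, so m ∈ J.

J = {l, m}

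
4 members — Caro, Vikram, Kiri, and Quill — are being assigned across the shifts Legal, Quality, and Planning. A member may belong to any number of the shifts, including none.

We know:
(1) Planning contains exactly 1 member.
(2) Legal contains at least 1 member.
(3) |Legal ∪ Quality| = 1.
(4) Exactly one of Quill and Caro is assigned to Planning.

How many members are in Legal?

1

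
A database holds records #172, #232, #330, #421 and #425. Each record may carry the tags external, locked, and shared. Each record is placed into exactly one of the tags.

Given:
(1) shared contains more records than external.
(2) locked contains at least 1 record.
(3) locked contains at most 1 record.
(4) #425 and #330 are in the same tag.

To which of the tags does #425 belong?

#425: shared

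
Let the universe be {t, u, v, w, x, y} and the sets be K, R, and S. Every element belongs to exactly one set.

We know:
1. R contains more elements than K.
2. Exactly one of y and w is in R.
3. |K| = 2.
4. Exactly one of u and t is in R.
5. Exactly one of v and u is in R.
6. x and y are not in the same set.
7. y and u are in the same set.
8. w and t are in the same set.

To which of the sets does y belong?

y: K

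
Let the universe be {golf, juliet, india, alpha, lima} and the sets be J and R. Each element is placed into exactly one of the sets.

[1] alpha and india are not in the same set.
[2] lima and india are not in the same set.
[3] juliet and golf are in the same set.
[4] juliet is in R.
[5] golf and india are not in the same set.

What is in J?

J = {india}

From (4): juliet ∈ R.
(3): golf matches juliet: golf ∉ J.
(3): golf matches juliet: golf ∈ R.
(5): india ∉ R.
Only one set left: india ∈ J.
(1): alpha ∉ J.
(2): lima ∉ J.
Only one set left: alpha ∈ R.
Only one set left: lima ∈ R.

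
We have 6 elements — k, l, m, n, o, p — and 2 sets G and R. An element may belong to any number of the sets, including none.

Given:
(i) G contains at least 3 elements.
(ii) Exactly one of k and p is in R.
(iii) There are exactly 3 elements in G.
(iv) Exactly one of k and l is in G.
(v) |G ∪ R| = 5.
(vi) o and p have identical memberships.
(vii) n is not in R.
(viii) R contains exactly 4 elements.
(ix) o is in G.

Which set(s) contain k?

k: G

From (vii): n ∉ R.
From (ix): o ∈ G.
(vi): p matches o: p ∈ G.
Suppose k ∉ G: no assignment then satisfies all the clues, so k ∈ G.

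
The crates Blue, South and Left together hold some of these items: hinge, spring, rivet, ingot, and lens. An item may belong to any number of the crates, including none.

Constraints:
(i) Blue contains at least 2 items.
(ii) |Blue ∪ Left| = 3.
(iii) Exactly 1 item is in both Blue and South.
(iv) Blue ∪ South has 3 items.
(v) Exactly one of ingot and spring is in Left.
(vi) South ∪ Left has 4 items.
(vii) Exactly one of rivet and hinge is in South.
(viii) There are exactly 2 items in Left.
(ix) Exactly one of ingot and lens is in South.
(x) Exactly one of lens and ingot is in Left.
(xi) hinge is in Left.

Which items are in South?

South = {lens, rivet}

From (xi): hinge ∈ Left.
Suppose hinge ∈ South: no assignment then satisfies all the clues, so hinge ∉ South.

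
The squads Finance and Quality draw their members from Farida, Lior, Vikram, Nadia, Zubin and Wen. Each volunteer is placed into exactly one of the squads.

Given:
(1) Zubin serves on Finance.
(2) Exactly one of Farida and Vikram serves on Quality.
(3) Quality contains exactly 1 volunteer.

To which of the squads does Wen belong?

Wen: Finance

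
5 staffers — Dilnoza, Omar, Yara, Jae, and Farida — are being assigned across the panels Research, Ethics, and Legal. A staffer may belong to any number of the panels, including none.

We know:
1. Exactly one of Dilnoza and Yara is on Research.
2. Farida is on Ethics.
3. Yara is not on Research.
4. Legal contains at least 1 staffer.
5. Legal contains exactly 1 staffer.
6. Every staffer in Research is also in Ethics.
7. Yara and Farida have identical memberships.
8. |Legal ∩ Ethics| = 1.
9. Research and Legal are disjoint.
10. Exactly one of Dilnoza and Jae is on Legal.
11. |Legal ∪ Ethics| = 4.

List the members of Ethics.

Ethics = {Dilnoza, Farida, Jae, Yara}

From (2): Farida ∈ Ethics.
From (3): Yara ∉ Research.
(1) (exactly one): Dilnoza ∈ Research.
(6) with Dilnoza ∈ Research: Dilnoza ∈ Ethics.
(7): Farida matches Yara: Farida ∉ Research.
(7): Yara matches Farida: Yara ∈ Ethics.
(9) (disjoint): Dilnoza ∉ Legal.
(10) (exactly one): Jae ∈ Legal.
(5): Legal already has 1, so the rest are out.
(9) (disjoint): Jae ∉ Research.
Suppose Omar ∈ Ethics: no assignment then satisfies all the clues, so Omar ∉ Ethics.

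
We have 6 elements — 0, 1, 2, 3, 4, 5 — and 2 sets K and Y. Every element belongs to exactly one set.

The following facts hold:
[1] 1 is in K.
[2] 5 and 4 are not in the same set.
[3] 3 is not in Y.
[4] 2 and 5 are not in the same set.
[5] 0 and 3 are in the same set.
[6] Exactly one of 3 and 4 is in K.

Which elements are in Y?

Y = {2, 4}

From (1): 1 ∈ K.
From (3): 3 ∉ Y.
(5): 0 matches 3: 0 ∉ Y.
Only one set left: 0 ∈ K.
Only one set left: 3 ∈ K.
(6) (exactly one): 4 ∉ K.
Only one set left: 4 ∈ Y.
(2): 5 ∉ Y.
Only one set left: 5 ∈ K.
(4): 2 ∉ K.
Only one set left: 2 ∈ Y.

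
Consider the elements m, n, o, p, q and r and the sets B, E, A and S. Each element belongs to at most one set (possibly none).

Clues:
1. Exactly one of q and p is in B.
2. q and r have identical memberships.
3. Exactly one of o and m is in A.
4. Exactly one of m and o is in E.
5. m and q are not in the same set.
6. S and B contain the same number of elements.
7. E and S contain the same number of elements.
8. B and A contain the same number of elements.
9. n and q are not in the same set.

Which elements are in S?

S = {n}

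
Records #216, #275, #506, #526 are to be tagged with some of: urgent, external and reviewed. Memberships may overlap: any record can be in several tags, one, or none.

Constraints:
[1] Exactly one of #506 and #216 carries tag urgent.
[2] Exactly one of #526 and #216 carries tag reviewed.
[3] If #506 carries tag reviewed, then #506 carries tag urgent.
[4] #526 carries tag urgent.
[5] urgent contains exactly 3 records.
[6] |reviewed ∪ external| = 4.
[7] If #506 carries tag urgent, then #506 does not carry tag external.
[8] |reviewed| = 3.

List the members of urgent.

From (4): #526 ∈ urgent.
Suppose #216 ∈ urgent: no assignment then satisfies all the clues, so #216 ∉ urgent.

urgent = {#275, #506, #526}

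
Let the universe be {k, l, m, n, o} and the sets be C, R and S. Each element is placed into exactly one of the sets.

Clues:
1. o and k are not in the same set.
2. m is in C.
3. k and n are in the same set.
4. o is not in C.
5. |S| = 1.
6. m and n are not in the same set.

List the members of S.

From (2): m ∈ C.
From (4): o ∉ C.
(6): n ∉ C.
(3): k matches n: k ∉ C.
Suppose k ∈ S: no assignment then satisfies all the clues, so k ∉ S.

S = {o}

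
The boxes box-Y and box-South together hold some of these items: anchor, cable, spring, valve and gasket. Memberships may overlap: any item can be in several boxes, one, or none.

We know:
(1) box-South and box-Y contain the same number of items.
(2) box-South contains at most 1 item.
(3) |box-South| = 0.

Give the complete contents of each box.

box-Y = {}; box-South = {}

(3): box-South already has 0, so the rest are out.
Suppose anchor ∈ box-Y: no assignment then satisfies all the clues, so anchor ∉ box-Y.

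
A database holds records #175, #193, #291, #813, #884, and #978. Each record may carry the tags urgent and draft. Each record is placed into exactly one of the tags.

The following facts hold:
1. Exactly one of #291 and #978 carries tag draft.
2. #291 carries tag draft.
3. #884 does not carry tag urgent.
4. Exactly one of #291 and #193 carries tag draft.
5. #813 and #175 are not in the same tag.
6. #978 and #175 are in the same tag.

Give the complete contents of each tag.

From (2): #291 ∈ draft.
From (3): #884 ∉ urgent.
(1) (exactly one): #978 ∉ draft.
(4) (exactly one): #193 ∉ draft.
(6): #175 matches #978: #175 ∉ draft.
Only one tag left: #175 ∈ urgent.
Only one tag left: #193 ∈ urgent.
Only one tag left: #884 ∈ draft.
Only one tag left: #978 ∈ urgent.
(5): #813 ∉ urgent.
Only one tag left: #813 ∈ draft.

urgent = {#175, #193, #978}; draft = {#291, #813, #884}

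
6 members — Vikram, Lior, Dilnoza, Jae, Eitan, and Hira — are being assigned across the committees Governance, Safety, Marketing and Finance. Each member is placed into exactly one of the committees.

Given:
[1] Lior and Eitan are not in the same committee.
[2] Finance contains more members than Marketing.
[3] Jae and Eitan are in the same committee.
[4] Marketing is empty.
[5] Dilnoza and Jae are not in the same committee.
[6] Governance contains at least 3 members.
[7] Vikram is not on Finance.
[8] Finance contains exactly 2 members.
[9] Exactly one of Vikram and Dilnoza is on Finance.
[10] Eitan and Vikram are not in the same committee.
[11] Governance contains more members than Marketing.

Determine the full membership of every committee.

Governance = {Eitan, Hira, Jae}; Safety = {Vikram}; Marketing = {}; Finance = {Dilnoza, Lior}

From (7): Vikram ∉ Finance.
(4): Marketing already has 0, so the rest are out.
(9) (exactly one): Dilnoza ∈ Finance.
(5): Jae ∉ Finance.
(3): Eitan matches Jae: Eitan ∉ Finance.
Suppose Vikram ∈ Governance: no assignment then satisfies all the clues, so Vikram ∉ Governance.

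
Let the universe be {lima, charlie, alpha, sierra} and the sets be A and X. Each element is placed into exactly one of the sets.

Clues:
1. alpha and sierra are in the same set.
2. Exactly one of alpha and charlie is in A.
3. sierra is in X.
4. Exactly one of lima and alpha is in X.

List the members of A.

From (3): sierra ∈ X.
(1): alpha matches sierra: alpha ∉ A.
(1): alpha matches sierra: alpha ∈ X.
(2) (exactly one): charlie ∈ A.
(4) (exactly one): lima ∉ X.
Only one set left: lima ∈ A.

A = {charlie, lima}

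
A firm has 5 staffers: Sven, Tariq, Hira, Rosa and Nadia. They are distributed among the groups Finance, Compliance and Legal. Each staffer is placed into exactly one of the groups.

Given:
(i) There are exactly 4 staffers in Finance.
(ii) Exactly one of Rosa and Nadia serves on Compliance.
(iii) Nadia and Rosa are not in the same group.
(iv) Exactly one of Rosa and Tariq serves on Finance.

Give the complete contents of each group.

Finance = {Hira, Nadia, Sven, Tariq}; Compliance = {Rosa}; Legal = {}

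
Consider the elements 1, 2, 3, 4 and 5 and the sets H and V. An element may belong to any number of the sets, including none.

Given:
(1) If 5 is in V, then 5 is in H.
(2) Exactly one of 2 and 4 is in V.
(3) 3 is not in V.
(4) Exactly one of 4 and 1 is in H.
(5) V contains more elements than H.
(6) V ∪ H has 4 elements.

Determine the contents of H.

H = {4, 5}

From (3): 3 ∉ V.
Suppose 1 ∈ H: no assignment then satisfies all the clues, so 1 ∉ H.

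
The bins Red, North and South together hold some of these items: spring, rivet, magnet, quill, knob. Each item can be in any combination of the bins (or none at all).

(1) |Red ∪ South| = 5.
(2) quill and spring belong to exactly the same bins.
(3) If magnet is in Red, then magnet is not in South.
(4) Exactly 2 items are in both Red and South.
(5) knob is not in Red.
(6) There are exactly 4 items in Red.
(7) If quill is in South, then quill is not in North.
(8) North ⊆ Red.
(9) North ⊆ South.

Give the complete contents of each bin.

Red = {magnet, quill, rivet, spring}; North = {}; South = {knob, quill, spring}

From (5): knob ∉ Red.
(6): only 4 candidates remain for Red, so all are in.
(8) contrapositive: knob ∉ North.
(3): magnet ∉ South.
(9) contrapositive: magnet ∉ North.
Suppose spring ∈ North: no assignment then satisfies all the clues, so spring ∉ North.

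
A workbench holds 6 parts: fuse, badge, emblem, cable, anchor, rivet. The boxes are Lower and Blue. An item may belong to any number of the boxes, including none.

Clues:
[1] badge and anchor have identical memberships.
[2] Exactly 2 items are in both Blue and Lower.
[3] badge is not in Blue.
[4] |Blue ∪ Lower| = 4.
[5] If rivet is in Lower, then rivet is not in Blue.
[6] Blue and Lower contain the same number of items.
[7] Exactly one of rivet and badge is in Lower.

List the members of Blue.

Blue = {cable, emblem, fuse}

From (3): badge ∉ Blue.
(1): anchor matches badge: anchor ∉ Blue.
Suppose fuse ∉ Blue: no assignment then satisfies all the clues, so fuse ∈ Blue.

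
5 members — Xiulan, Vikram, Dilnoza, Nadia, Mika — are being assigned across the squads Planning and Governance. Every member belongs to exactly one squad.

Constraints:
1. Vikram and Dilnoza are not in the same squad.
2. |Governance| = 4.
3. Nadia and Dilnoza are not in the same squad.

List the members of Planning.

Planning = {Dilnoza}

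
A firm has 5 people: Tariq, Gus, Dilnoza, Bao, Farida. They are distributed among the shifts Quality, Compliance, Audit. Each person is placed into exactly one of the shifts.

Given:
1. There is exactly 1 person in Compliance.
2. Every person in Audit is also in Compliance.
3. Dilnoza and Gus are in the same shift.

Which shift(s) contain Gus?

Gus: Quality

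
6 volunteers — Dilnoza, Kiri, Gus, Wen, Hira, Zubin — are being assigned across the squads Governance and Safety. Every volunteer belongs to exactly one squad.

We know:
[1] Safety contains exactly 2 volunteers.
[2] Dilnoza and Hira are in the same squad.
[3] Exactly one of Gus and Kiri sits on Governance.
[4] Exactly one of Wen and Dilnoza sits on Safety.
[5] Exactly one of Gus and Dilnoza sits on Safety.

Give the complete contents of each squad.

Governance = {Dilnoza, Hira, Kiri, Zubin}; Safety = {Gus, Wen}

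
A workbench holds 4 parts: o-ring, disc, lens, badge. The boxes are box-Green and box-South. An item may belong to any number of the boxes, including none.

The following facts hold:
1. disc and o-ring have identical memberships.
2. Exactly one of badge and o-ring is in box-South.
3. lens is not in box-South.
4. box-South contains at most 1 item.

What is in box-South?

box-South = {badge}

From (3): lens ∉ box-South.
Suppose o-ring ∈ box-South: no assignment then satisfies all the clues, so o-ring ∉ box-South.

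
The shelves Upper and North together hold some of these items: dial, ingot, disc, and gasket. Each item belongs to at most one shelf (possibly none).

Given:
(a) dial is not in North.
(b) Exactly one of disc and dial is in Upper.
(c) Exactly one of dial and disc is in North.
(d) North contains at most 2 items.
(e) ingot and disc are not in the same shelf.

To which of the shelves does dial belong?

From (a): dial ∉ North.
(c) (exactly one): disc ∈ North.
(e): ingot ∉ North.
(b) (exactly one): dial ∈ Upper.

dial: Upper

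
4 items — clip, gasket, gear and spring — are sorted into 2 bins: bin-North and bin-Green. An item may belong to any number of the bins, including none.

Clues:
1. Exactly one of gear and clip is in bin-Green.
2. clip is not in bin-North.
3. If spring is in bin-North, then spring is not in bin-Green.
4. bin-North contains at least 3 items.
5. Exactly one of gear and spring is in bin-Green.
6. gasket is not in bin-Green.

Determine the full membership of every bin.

From (2): clip ∉ bin-North.
From (6): gasket ∉ bin-Green.
(4): only 3 candidates remain for bin-North, so all are in.
(3): spring ∉ bin-Green.
(5) (exactly one): gear ∈ bin-Green.
(1) (exactly one): clip ∉ bin-Green.

bin-North = {gasket, gear, spring}; bin-Green = {gear}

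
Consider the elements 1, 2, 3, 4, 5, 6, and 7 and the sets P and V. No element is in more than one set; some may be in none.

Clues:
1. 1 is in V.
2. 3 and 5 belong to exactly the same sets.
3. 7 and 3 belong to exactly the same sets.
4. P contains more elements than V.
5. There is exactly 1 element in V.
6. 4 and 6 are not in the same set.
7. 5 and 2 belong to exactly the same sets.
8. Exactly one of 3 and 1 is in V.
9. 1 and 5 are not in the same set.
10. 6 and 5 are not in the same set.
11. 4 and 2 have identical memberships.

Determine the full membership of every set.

P = {2, 3, 4, 5, 7}; V = {1}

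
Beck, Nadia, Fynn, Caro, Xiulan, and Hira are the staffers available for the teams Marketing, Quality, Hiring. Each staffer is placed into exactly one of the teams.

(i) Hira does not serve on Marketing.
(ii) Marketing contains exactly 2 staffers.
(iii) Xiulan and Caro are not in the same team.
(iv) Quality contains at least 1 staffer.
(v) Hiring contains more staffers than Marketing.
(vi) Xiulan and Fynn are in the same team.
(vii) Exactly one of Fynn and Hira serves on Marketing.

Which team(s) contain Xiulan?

Xiulan: Marketing

From (i): Hira ∉ Marketing.
(vii) (exactly one): Fynn ∈ Marketing.
(vi): Xiulan matches Fynn: Xiulan ∈ Marketing.
(ii): Marketing already has 2, so the rest are out.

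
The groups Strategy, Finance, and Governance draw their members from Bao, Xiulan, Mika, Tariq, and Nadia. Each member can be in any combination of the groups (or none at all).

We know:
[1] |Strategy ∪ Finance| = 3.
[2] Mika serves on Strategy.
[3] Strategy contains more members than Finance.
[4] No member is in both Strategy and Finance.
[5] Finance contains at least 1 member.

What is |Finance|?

1

From (2): Mika ∈ Strategy.
(4) (disjoint): Mika ∉ Finance.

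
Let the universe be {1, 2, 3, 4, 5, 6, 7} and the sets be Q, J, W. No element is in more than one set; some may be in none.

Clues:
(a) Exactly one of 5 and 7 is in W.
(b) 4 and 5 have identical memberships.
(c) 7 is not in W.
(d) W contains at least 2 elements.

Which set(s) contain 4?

4: W

From (c): 7 ∉ W.
(a) (exactly one): 5 ∈ W.
(b): 4 matches 5: 4 ∉ Q.
(b): 4 matches 5: 4 ∉ J.
(b): 4 matches 5: 4 ∈ W.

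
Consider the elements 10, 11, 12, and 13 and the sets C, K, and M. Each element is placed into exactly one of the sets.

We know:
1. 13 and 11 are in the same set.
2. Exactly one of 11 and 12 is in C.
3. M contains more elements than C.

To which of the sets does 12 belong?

12: C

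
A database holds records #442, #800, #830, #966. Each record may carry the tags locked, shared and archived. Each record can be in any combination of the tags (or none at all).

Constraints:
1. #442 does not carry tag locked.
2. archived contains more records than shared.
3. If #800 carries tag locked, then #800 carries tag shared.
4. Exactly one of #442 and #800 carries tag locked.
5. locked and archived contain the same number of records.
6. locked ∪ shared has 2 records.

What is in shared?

shared = {#800}

From (1): #442 ∉ locked.
(4) (exactly one): #800 ∈ locked.
(3): #800 ∈ shared.
Suppose #442 ∈ shared: no assignment then satisfies all the clues, so #442 ∉ shared.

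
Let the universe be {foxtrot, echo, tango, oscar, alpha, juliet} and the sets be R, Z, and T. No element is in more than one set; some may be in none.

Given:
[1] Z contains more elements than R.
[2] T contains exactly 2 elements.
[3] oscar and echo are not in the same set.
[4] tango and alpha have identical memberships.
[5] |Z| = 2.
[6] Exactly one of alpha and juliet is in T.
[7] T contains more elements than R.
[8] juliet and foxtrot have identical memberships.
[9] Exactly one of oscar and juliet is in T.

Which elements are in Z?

Z = {alpha, tango}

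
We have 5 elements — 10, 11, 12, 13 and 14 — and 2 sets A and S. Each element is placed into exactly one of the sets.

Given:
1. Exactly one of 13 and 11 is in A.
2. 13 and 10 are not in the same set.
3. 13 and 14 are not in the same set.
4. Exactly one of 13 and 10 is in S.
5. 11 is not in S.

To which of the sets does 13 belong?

From (5): 11 ∉ S.
Only one set left: 11 ∈ A.
(1) (exactly one): 13 ∉ A.
Only one set left: 13 ∈ S.
(2): 10 ∉ S.
(3): 14 ∉ S.
Only one set left: 10 ∈ A.
Only one set left: 14 ∈ A.

13: S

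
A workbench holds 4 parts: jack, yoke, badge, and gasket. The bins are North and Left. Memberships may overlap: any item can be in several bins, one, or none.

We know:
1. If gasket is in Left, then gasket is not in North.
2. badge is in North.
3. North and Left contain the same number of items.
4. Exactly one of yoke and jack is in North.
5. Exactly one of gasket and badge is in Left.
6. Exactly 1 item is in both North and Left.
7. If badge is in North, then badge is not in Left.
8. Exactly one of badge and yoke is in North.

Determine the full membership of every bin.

North = {badge, jack}; Left = {gasket, jack}

From (2): badge ∈ North.
(7): badge ∉ Left.
(8) (exactly one): yoke ∉ North.
(4) (exactly one): jack ∈ North.
(5) (exactly one): gasket ∈ Left.
(1): gasket ∉ North.
Suppose jack ∉ Left: no assignment then satisfies all the clues, so jack ∈ Left.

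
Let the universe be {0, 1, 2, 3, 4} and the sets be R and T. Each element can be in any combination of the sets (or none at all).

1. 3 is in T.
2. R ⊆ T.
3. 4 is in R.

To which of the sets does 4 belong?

4: R, T

From (1): 3 ∈ T.
From (3): 4 ∈ R.
(2) with 4 ∈ R: 4 ∈ T.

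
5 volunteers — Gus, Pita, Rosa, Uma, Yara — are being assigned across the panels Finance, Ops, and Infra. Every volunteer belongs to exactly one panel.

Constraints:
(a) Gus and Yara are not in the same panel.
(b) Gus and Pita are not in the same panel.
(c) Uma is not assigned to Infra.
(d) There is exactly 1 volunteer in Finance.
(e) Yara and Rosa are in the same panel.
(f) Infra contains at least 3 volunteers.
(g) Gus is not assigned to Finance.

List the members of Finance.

Finance = {Uma}

From (c): Uma ∉ Infra.
From (g): Gus ∉ Finance.
Suppose Pita ∈ Finance: no assignment then satisfies all the clues, so Pita ∉ Finance.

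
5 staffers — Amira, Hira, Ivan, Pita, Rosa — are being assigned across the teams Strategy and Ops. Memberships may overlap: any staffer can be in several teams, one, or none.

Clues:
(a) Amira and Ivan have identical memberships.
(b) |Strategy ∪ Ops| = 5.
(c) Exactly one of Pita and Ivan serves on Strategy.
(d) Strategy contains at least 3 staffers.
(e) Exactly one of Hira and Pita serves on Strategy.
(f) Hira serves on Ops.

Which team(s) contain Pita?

Pita: Ops

From (f): Hira ∈ Ops.
Suppose Pita ∈ Strategy: no assignment then satisfies all the clues, so Pita ∉ Strategy.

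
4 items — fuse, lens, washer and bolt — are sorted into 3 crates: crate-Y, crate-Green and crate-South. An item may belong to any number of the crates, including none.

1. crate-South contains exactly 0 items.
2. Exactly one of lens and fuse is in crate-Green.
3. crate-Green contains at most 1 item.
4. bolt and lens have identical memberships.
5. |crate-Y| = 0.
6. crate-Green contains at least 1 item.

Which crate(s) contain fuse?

fuse: crate-Green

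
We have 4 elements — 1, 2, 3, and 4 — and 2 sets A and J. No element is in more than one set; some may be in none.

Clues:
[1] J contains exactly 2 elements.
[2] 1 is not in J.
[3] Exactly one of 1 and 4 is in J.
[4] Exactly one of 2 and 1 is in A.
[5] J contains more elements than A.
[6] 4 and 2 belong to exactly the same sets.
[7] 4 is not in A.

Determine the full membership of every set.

A = {1}; J = {2, 4}

From (2): 1 ∉ J.
From (7): 4 ∉ A.
(3) (exactly one): 4 ∈ J.
(6): 2 matches 4: 2 ∉ A.
(6): 2 matches 4: 2 ∈ J.
(1): J already has 2, so the rest are out.
(4) (exactly one): 1 ∈ A.
Suppose 3 ∈ A: no assignment then satisfies all the clues, so 3 ∉ A.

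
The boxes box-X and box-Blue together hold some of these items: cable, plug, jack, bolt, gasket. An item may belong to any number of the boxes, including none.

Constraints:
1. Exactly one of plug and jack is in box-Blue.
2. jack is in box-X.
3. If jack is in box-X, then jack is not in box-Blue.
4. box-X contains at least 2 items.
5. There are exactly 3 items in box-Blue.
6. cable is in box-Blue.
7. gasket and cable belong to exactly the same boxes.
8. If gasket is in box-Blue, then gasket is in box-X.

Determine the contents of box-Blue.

box-Blue = {cable, gasket, plug}

From (2): jack ∈ box-X.
From (6): cable ∈ box-Blue.
(3): jack ∉ box-Blue.
(7): gasket matches cable: gasket ∈ box-Blue.
(8): gasket ∈ box-X.
(1) (exactly one): plug ∈ box-Blue.
(5): box-Blue already has 3, so the rest are out.
(7): cable matches gasket: cable ∈ box-X.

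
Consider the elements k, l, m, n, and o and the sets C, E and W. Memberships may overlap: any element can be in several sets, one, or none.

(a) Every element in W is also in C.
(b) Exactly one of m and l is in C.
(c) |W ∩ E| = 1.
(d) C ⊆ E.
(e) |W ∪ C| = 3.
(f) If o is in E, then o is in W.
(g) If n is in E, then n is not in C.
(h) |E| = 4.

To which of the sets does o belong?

o: C, E, W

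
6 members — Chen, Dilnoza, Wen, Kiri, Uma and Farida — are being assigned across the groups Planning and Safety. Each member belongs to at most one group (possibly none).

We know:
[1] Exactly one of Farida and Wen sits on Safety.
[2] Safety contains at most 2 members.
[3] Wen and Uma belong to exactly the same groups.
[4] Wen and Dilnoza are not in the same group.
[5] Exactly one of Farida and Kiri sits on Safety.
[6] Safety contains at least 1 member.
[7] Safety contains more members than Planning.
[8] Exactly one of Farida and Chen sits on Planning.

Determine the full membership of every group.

Planning = {Chen}; Safety = {Dilnoza, Farida}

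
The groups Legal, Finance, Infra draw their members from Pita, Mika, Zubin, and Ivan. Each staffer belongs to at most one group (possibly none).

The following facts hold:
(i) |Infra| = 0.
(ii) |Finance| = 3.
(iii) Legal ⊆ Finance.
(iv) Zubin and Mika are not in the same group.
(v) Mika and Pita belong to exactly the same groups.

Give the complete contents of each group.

Legal = {}; Finance = {Ivan, Mika, Pita}; Infra = {}

(i): Infra already has 0, so the rest are out.
Suppose Pita ∈ Legal: no assignment then satisfies all the clues, so Pita ∉ Legal.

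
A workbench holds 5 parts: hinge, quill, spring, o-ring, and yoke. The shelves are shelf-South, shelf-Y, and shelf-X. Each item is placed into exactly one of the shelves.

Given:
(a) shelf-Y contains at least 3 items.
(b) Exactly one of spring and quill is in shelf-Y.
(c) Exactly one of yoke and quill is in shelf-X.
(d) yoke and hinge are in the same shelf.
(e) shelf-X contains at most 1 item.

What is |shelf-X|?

1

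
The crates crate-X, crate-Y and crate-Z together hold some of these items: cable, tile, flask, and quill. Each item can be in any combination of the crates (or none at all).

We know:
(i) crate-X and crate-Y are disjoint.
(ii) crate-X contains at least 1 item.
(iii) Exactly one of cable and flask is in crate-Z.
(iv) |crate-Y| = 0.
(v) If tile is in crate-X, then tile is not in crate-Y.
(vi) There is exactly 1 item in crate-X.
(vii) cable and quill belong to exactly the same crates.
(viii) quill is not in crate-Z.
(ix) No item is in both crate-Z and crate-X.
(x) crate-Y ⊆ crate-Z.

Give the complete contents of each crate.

crate-X = {tile}; crate-Y = {}; crate-Z = {flask}

From (viii): quill ∉ crate-Z.
(iv): crate-Y already has 0, so the rest are out.
(vii): cable matches quill: cable ∉ crate-Z.
(iii) (exactly one): flask ∈ crate-Z.
(ix) (disjoint): flask ∉ crate-X.
Suppose cable ∈ crate-X: no assignment then satisfies all the clues, so cable ∉ crate-X.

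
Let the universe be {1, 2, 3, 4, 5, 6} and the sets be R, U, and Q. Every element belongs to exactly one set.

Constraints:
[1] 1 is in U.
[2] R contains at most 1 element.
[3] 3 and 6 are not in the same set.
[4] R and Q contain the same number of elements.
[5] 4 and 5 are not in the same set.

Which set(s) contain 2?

2: U

From (1): 1 ∈ U.
Suppose 2 ∈ R: no assignment then satisfies all the clues, so 2 ∉ R.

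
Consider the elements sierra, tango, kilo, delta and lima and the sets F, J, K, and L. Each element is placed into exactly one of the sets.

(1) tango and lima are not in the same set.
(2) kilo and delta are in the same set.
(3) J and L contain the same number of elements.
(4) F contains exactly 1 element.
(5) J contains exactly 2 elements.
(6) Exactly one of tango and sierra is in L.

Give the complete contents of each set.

F = {tango}; J = {delta, kilo}; K = {}; L = {lima, sierra}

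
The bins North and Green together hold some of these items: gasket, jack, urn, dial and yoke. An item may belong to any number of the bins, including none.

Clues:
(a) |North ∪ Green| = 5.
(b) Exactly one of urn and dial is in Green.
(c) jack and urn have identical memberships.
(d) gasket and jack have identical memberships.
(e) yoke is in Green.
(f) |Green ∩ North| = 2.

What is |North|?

5

From (e): yoke ∈ Green.
Suppose gasket ∉ North: no assignment then satisfies all the clues, so gasket ∈ North.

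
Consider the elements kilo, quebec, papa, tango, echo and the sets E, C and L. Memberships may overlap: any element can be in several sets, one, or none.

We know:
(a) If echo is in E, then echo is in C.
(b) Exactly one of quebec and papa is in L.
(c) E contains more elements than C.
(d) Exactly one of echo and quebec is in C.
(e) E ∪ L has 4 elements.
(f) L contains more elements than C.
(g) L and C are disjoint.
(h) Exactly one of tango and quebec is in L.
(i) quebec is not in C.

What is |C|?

From (i): quebec ∉ C.
(d) (exactly one): echo ∈ C.
(g) (disjoint): echo ∉ L.
Suppose kilo ∈ C: no assignment then satisfies all the clues, so kilo ∉ C.

1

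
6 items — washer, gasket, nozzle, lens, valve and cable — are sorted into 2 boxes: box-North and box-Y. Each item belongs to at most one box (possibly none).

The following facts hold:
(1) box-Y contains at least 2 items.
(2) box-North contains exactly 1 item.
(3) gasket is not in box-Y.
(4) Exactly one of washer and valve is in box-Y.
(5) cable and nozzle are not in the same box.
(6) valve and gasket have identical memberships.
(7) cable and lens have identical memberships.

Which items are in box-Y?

box-Y = {cable, lens, washer}

From (3): gasket ∉ box-Y.
(6): valve matches gasket: valve ∉ box-Y.
(4) (exactly one): washer ∈ box-Y.
Suppose nozzle ∈ box-Y: no assignment then satisfies all the clues, so nozzle ∉ box-Y.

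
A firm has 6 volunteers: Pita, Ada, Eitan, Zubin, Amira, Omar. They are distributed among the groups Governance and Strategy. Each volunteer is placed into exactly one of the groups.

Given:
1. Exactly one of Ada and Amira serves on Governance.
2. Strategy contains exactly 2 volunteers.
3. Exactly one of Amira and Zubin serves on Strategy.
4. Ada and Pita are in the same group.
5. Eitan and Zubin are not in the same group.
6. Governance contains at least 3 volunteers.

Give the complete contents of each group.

Governance = {Ada, Omar, Pita, Zubin}; Strategy = {Amira, Eitan}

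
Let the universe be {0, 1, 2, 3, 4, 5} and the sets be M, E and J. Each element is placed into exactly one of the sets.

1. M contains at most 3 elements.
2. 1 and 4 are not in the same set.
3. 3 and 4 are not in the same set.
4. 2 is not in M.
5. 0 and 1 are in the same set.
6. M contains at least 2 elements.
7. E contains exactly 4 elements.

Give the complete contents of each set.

M = {4, 5}; E = {0, 1, 2, 3}; J = {}

From (4): 2 ∉ M.
Suppose 0 ∈ M: no assignment then satisfies all the clues, so 0 ∉ M.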